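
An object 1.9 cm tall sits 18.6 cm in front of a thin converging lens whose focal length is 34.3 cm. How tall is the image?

4.15 cm

1/d_i = 1/f − 1/d_o = 1/(34.30) − 1/(18.6) = -0.02461, so d_i = -40.64 cm.
m = −d_i/d_o = +2.185.
|h_i| = |m|·h_o = 2.185 × 1.9 = 4.15 cm. The image is virtual, upright and enlarged, on the same side as the object.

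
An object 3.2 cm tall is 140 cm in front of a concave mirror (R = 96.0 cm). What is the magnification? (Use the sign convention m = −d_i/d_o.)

f = R/2 = 96.0/2 = 48.00 cm.
1/d_i = 1/f − 1/d_o = 1/(48.00) − 1/(140) = 0.01369, so d_i = 73.04 cm.
m = −d_i/d_o = −(73.04)/(140) = -0.522.
The image is real, inverted and reduced, in front of the mirror.

m = -0.522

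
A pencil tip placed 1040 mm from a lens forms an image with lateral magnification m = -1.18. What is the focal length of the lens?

m = −d_i/d_o ⇒ d_i = −m·d_o = −(-1.18)·(1040) = 1227 mm.
1/f = 1/d_o + 1/d_i = 1/(1040) + 1/(1227) = 0.001777, so f = 563 mm.
Since f is positive, the lens is converging.

f = 563 mm (converging)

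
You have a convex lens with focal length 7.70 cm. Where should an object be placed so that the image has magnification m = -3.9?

m = −d_i/d_o ⇒ d_i = −m·d_o.
1/f = 1/d_o + 1/d_i = 1/d_o − 1/(m·d_o) = (1 − 1/m)/d_o, so d_o = f(1 − 1/m) = (7.700)(1 − 1/(-3.9)) = 9.67 cm.

9.67 cm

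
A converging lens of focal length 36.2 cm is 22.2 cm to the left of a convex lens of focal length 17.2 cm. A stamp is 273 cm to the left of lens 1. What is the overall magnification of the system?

m = -0.0716

Lens 1: 1/d_i1 = 1/(36.2) − 1/(273) = 0.02396, so d_i1 = 41.73 cm; m₁ = −d_i1/d_o1 = -0.1529.
d_o2 = 22.2 − (41.73) = -19.53 cm (virtual object).
Lens 2: 1/d_i2 = 1/(17.2) − 1/(-19.53) = 0.1093, so d_i2 = 9.146 cm; m₂ = −d_i2/d_o2 = +0.4683.
m = m₁·m₂ = (-0.1529)(+0.4683) = -0.0716.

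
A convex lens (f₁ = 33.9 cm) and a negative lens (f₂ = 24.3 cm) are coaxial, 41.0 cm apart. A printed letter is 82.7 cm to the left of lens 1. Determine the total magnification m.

Lens 1: 1/d_i1 = 1/(33.9) − 1/(82.7) = 0.01741, so d_i1 = 57.45 cm; m₁ = −d_i1/d_o1 = -0.6947.
d_o2 = 41.0 − (57.45) = -16.45 cm (virtual object).
f₂ = −24.3 cm (diverging).
Lens 2: 1/d_i2 = 1/(-24.3) − 1/(-16.45) = 0.01964, so d_i2 = 50.92 cm; m₂ = −d_i2/d_o2 = +3.096.
m = m₁·m₂ = (-0.6947)(+3.096) = -2.15.

m = -2.15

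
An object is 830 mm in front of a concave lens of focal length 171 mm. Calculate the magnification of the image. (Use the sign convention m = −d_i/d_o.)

m = +0.171

For a concave lens, f = -171 mm.
1/d_i = 1/f − 1/d_o = 1/(-171.0) − 1/(830) = -0.007053, so d_i = -141.8 mm.
m = −d_i/d_o = −(-141.8)/(830) = +0.171.
The image is virtual, upright and reduced, on the same side as the object.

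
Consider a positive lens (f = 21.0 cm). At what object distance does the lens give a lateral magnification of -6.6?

m = −d_i/d_o ⇒ d_i = −m·d_o.
1/f = 1/d_o + 1/d_i = 1/d_o − 1/(m·d_o) = (1 − 1/m)/d_o, so d_o = f(1 − 1/m) = (21.00)(1 − 1/(-6.6)) = 24.2 cm.

24.2 cm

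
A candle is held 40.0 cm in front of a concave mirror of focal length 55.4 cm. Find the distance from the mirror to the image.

Mirror equation: 1/v = 1/f − 1/u = 1/(55.40) − 1/(40.0) = 0.01805 − 0.02500 = -0.006949, so v = -144 cm.
The image is virtual, upright and enlarged, behind the mirror.

144 cm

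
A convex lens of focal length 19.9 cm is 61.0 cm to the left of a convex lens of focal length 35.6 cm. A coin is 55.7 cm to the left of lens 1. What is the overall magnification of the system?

m = -3.56

Lens 1: 1/d_i1 = 1/(19.9) − 1/(55.7) = 0.03230, so d_i1 = 30.96 cm; m₁ = −d_i1/d_o1 = -0.5558.
d_o2 = 61.0 − (30.96) = 30.04 cm.
Lens 2: 1/d_i2 = 1/(35.6) − 1/(30.04) = -0.005199, so d_i2 = -192.3 cm; m₂ = −d_i2/d_o2 = +6.403.
m = m₁·m₂ = (-0.5558)(+6.403) = -3.56.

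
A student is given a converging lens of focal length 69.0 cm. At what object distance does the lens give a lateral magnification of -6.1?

80.3 cm

m = −d_i/d_o ⇒ d_i = −m·d_o.
1/f = 1/d_o + 1/d_i = 1/d_o − 1/(m·d_o) = (1 − 1/m)/d_o, so d_o = f(1 − 1/m) = (69.00)(1 − 1/(-6.1)) = 80.3 cm.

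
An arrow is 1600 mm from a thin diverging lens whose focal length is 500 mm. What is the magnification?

For a diverging lens, f = -500 mm.
1/d_i = 1/f − 1/d_o = 1/(-500.0) − 1/(1600) = -0.002625, so d_i = -381.0 mm.
m = −d_i/d_o = −(-381.0)/(1600) = +0.238.
The image is virtual, upright and reduced, on the same side as the object.

m = +0.238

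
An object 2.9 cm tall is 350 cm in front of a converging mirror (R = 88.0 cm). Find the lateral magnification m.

f = R/2 = 88.0/2 = 44.00 cm.
1/d_i = 1/f − 1/d_o = 1/(44.00) − 1/(350) = 0.01987, so d_i = 50.33 cm.
m = −d_i/d_o = −(50.33)/(350) = -0.144.
The image is real, inverted and reduced, in front of the mirror.

m = -0.144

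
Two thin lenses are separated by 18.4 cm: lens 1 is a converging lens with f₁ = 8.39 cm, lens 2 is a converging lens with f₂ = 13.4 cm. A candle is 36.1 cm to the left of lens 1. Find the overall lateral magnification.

m = -0.684

Lens 1: 1/d_i1 = 1/(8.39) − 1/(36.1) = 0.09149, so d_i1 = 10.93 cm; m₁ = −d_i1/d_o1 = -0.3028.
d_o2 = 18.4 − (10.93) = 7.470 cm.
Lens 2: 1/d_i2 = 1/(13.4) − 1/(7.470) = -0.05924, so d_i2 = -16.88 cm; m₂ = −d_i2/d_o2 = +2.260.
m = m₁·m₂ = (-0.3028)(+2.260) = -0.684.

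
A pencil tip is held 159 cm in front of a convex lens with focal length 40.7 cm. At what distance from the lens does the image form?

Lens equation: 1/d_i = 1/f − 1/d_o = 1/(40.70) − 1/(159) = 0.02457 − 0.006289 = 0.01828, so d_i = 54.7 cm.
The image is real, inverted and reduced, on the far side of the lens.

54.7 cm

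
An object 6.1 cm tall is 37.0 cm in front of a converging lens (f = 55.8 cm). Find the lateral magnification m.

1/d_i = 1/f − 1/d_o = 1/(55.80) − 1/(37.0) = -0.009106, so d_i = -109.8 cm.
m = −d_i/d_o = −(-109.8)/(37.0) = +2.97.
The image is virtual, upright and enlarged, on the same side as the object.

m = +2.97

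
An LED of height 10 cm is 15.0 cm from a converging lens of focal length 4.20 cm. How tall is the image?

1/d_i = 1/f − 1/d_o = 1/(4.200) − 1/(15.0) = 0.1714, so d_i = 5.833 cm.
m = −d_i/d_o = -0.3889.
|h_i| = |m|·h_o = 0.3889 × 10 = 3.89 cm. The image is real, inverted and reduced, on the far side of the lens.

3.89 cm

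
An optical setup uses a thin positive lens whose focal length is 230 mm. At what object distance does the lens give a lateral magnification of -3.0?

307 mm

m = −d_i/d_o ⇒ d_i = −m·d_o.
1/f = 1/d_o + 1/d_i = 1/d_o − 1/(m·d_o) = (1 − 1/m)/d_o, so d_o = f(1 − 1/m) = (230.0)(1 − 1/(-3.0)) = 307 mm.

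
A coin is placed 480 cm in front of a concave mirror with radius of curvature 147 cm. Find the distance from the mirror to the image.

86.8 cm

f = R/2 = 147/2 = 73.50 cm.
Mirror equation: 1/v = 1/f − 1/u = 1/(73.50) − 1/(480) = 0.01361 − 0.002083 = 0.01152, so v = 86.8 cm.
The image is real, inverted and reduced, in front of the mirror.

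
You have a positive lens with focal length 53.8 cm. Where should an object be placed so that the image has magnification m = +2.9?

m = −d_i/d_o ⇒ d_i = −m·d_o.
1/f = 1/d_o + 1/d_i = 1/d_o − 1/(m·d_o) = (1 − 1/m)/d_o, so d_o = f(1 − 1/m) = (53.80)(1 − 1/(+2.9)) = 35.2 cm.

35.2 cm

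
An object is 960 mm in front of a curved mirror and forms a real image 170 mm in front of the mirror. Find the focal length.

Real image ⇒ d_i = +170 mm.
1/f = 1/d_o + 1/d_i = 1/(960) + 1/(170) = 0.006924, so f = 144 mm.
Since f is positive, the curved mirror is concave.

f = 144 mm (concave)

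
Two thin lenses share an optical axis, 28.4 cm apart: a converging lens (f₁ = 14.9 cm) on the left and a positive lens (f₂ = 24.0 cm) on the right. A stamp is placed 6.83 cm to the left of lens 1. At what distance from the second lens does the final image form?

57.9 cm

Lens 1: 1/d_i1 = 1/f₁ − 1/d_o1 = 1/(14.9) − 1/(6.83) = -0.07930, so d_i1 = -12.61 cm.
The intermediate image is 12.61 cm to the left of lens 1 (virtual), which is 28.4 − (-12.61) = 41.01 cm to the left of lens 2, so d_o2 = +41.01 cm.
Lens 2: 1/d_i2 = 1/f₂ − 1/d_o2 = 1/(24.0) − 1/(41.01) = 0.01728, so d_i2 = 57.9 cm.
The final image is real, 57.9 cm to the right of lens 2 (overall magnification ≈ -2.6).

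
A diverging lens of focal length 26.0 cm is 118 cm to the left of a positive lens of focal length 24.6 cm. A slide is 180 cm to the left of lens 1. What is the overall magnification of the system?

f₁ = −26.0 cm (diverging).
Lens 1: 1/d_i1 = 1/(-26.0) − 1/(180) = -0.04402, so d_i1 = -22.72 cm; m₁ = −d_i1/d_o1 = +0.1262.
d_o2 = 118 − (-22.72) = 140.7 cm.
Lens 2: 1/d_i2 = 1/(24.6) − 1/(140.7) = 0.03354, so d_i2 = 29.81 cm; m₂ = −d_i2/d_o2 = -0.2119.
m = m₁·m₂ = (+0.1262)(-0.2119) = -0.0267.

m = -0.0267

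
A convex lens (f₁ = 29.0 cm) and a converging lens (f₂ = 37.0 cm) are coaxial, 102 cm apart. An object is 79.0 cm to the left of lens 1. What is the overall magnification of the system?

m = +1.12

Lens 1: 1/d_i1 = 1/(29.0) − 1/(79.0) = 0.02182, so d_i1 = 45.82 cm; m₁ = −d_i1/d_o1 = -0.5800.
d_o2 = 102 − (45.82) = 56.18 cm.
Lens 2: 1/d_i2 = 1/(37.0) − 1/(56.18) = 0.009227, so d_i2 = 108.4 cm; m₂ = −d_i2/d_o2 = -1.929.
m = m₁·m₂ = (-0.5800)(-1.929) = +1.12.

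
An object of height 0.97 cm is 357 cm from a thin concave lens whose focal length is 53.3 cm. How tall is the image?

0.126 cm

For a concave lens, f = -53.3 cm.
1/d_i = 1/f − 1/d_o = 1/(-53.30) − 1/(357) = -0.02156, so d_i = -46.38 cm.
m = −d_i/d_o = +0.1299.
|h_i| = |m|·h_o = 0.1299 × 0.97 = 0.126 cm. The image is virtual, upright and reduced, on the same side as the object.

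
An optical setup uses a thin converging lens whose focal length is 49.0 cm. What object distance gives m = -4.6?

59.7 cm

m = −d_i/d_o ⇒ d_i = −m·d_o.
1/f = 1/d_o + 1/d_i = 1/d_o − 1/(m·d_o) = (1 − 1/m)/d_o, so d_o = f(1 − 1/m) = (49.00)(1 − 1/(-4.6)) = 59.7 cm.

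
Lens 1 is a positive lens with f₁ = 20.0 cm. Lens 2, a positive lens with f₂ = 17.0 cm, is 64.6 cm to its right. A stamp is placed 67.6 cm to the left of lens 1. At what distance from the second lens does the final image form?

Lens 1: 1/d_i1 = 1/f₁ − 1/d_o1 = 1/(20.0) − 1/(67.6) = 0.03521, so d_i1 = 28.40 cm.
The intermediate image is 28.40 cm to the right of lens 1, which is 64.6 − (28.40) = 36.20 cm to the left of lens 2, so d_o2 = +36.20 cm.
Lens 2: 1/d_i2 = 1/f₂ − 1/d_o2 = 1/(17.0) − 1/(36.20) = 0.03120, so d_i2 = 32.1 cm.
The final image is real, 32.1 cm to the right of lens 2 (overall magnification ≈ 0.37).

32.1 cm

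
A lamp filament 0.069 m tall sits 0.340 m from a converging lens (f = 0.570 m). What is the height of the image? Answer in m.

1/d_i = 1/f − 1/d_o = 1/(0.5700) − 1/(0.340) = -1.187, so d_i = -0.8426 m.
m = −d_i/d_o = +2.478.
|h_i| = |m|·h_o = 2.478 × 0.069 = 0.171 m. The image is virtual, upright and enlarged, on the same side as the object.

0.171 m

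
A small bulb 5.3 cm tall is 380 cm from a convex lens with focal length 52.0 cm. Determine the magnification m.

m = -0.159

1/d_i = 1/f − 1/d_o = 1/(52.00) − 1/(380) = 0.01660, so d_i = 60.24 cm.
m = −d_i/d_o = −(60.24)/(380) = -0.159.
The image is real, inverted and reduced, on the far side of the lens.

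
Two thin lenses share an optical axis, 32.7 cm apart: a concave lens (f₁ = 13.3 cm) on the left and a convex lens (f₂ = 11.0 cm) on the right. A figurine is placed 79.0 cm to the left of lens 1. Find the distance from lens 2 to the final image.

14.7 cm

Lens 1 is diverging, so f₁ = −13.3 cm.
Lens 1: 1/d_i1 = 1/f₁ − 1/d_o1 = 1/(-13.3) − 1/(79.0) = -0.08785, so d_i1 = -11.38 cm.
The intermediate image is 11.38 cm to the left of lens 1 (virtual), which is 32.7 − (-11.38) = 44.08 cm to the left of lens 2, so d_o2 = +44.08 cm.
Lens 2: 1/d_i2 = 1/f₂ − 1/d_o2 = 1/(11.0) − 1/(44.08) = 0.06822, so d_i2 = 14.7 cm.
The final image is real, 14.7 cm to the right of lens 2 (overall magnification ≈ -0.048).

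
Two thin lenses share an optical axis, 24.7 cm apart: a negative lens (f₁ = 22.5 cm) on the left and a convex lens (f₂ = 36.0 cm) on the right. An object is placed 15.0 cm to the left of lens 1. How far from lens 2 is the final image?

Lens 1 is diverging, so f₁ = −22.5 cm.
Lens 1: 1/d_i1 = 1/f₁ − 1/d_o1 = 1/(-22.5) − 1/(15.0) = -0.1111, so d_i1 = -9.000 cm.
The intermediate image is 9.000 cm to the left of lens 1 (virtual), which is 24.7 − (-9.000) = 33.70 cm to the left of lens 2, so d_o2 = +33.70 cm.
Lens 2: 1/d_i2 = 1/f₂ − 1/d_o2 = 1/(36.0) − 1/(33.70) = -0.001896, so d_i2 = -527 cm.
The final image is virtual, 527 cm to the left of lens 2 (overall magnification ≈ 9.4).

527 cm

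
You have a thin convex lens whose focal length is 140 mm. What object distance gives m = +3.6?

m = −d_i/d_o ⇒ d_i = −m·d_o.
1/f = 1/d_o + 1/d_i = 1/d_o − 1/(m·d_o) = (1 − 1/m)/d_o, so d_o = f(1 − 1/m) = (140.0)(1 − 1/(+3.6)) = 101 mm.

101 mm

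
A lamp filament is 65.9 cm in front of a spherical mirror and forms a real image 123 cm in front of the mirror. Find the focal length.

f = 42.9 cm (concave)

Real image ⇒ d_i = +123 cm.
1/f = 1/d_o + 1/d_i = 1/(65.9) + 1/(123) = 0.02330, so f = 42.9 cm.
Since f is positive, the spherical mirror is concave.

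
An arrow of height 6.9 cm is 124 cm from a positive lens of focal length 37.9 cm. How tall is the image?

1/d_i = 1/f − 1/d_o = 1/(37.90) − 1/(124) = 0.01832, so d_i = 54.58 cm.
m = −d_i/d_o = -0.4402.
|h_i| = |m|·h_o = 0.4402 × 6.9 = 3.04 cm. The image is real, inverted and reduced, on the far side of the lens.

3.04 cm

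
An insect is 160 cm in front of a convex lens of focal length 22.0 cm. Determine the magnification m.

1/d_i = 1/f − 1/d_o = 1/(22.00) − 1/(160) = 0.03920, so d_i = 25.51 cm.
m = −d_i/d_o = −(25.51)/(160) = -0.159.
The image is real, inverted and reduced, on the far side of the lens.

m = -0.159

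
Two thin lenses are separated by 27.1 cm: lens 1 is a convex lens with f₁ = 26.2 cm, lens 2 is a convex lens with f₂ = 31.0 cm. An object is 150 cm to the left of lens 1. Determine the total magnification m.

m = -0.184

Lens 1: 1/d_i1 = 1/(26.2) − 1/(150) = 0.03150, so d_i1 = 31.74 cm; m₁ = −d_i1/d_o1 = -0.2116.
d_o2 = 27.1 − (31.74) = -4.640 cm (virtual object).
Lens 2: 1/d_i2 = 1/(31.0) − 1/(-4.640) = 0.2478, so d_i2 = 4.036 cm; m₂ = −d_i2/d_o2 = +0.8698.
m = m₁·m₂ = (-0.2116)(+0.8698) = -0.184.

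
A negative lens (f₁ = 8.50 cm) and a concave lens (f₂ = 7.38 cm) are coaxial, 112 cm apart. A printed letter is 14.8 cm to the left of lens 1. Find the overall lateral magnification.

f₁ = −8.50 cm (diverging).
Lens 1: 1/d_i1 = 1/(-8.50) − 1/(14.8) = -0.1852, so d_i1 = -5.399 cm; m₁ = −d_i1/d_o1 = +0.3648.
d_o2 = 112 − (-5.399) = 117.4 cm.
f₂ = −7.38 cm (diverging).
Lens 2: 1/d_i2 = 1/(-7.38) − 1/(117.4) = -0.1440, so d_i2 = -6.944 cm; m₂ = −d_i2/d_o2 = +0.05914.
m = m₁·m₂ = (+0.3648)(+0.05914) = +0.0216.

m = +0.0216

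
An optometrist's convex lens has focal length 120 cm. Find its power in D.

P = +0.833 D

f = 120 cm = 1.20 m.
P = 1/f = 1/(1.20 m) = +0.833 D.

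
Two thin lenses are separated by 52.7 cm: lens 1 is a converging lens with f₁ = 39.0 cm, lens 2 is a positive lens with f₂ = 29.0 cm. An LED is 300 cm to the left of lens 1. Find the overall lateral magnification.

Lens 1: 1/d_i1 = 1/(39.0) − 1/(300) = 0.02231, so d_i1 = 44.83 cm; m₁ = −d_i1/d_o1 = -0.1494.
d_o2 = 52.7 − (44.83) = 7.870 cm.
Lens 2: 1/d_i2 = 1/(29.0) − 1/(7.870) = -0.09258, so d_i2 = -10.80 cm; m₂ = −d_i2/d_o2 = +1.372.
m = m₁·m₂ = (-0.1494)(+1.372) = -0.205.

m = -0.205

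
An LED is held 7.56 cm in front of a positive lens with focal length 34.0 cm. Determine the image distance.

9.72 cm

Thin-lens equation: 1/d_i = 1/f − 1/d_o = 1/(34.00) − 1/(7.56) = 0.02941 − 0.1323 = -0.1029, so d_i = -9.72 cm.
The image is virtual, upright and enlarged, on the same side as the object.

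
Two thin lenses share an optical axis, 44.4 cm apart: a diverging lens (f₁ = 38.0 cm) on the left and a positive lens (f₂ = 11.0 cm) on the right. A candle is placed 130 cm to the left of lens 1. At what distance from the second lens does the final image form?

Lens 1 is diverging, so f₁ = −38.0 cm.
Lens 1: 1/d_i1 = 1/f₁ − 1/d_o1 = 1/(-38.0) − 1/(130) = -0.03401, so d_i1 = -29.40 cm.
The intermediate image is 29.40 cm to the left of lens 1 (virtual), which is 44.4 − (-29.40) = 73.80 cm to the left of lens 2, so d_o2 = +73.80 cm.
Lens 2: 1/d_i2 = 1/f₂ − 1/d_o2 = 1/(11.0) − 1/(73.80) = 0.07736, so d_i2 = 12.9 cm.
The final image is real, 12.9 cm to the right of lens 2 (overall magnification ≈ -0.040).

12.9 cm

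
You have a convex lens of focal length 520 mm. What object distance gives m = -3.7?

m = −d_i/d_o ⇒ d_i = −m·d_o.
1/f = 1/d_o + 1/d_i = 1/d_o − 1/(m·d_o) = (1 − 1/m)/d_o, so d_o = f(1 − 1/m) = (520.0)(1 − 1/(-3.7)) = 661 mm.

661 mm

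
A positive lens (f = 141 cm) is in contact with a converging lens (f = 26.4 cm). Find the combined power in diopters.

P = +4.50 D

P₁ = 1/f₁ = 1/(1.41 m) = +0.7092 D; P₂ = 1/f₂ = 1/(0.264 m) = +3.788 D.
For thin lenses in contact, P = P₁ + P₂ = (+0.7092) + (+3.788) = +4.50 D.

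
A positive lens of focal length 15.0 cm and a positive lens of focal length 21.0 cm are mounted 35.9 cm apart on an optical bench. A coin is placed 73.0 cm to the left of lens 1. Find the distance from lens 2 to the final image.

Lens 1: 1/d_i1 = 1/f₁ − 1/d_o1 = 1/(15.0) − 1/(73.0) = 0.05297, so d_i1 = 18.88 cm.
The intermediate image is 18.88 cm to the right of lens 1, which is 35.9 − (18.88) = 17.02 cm to the left of lens 2, so d_o2 = +17.02 cm.
Lens 2: 1/d_i2 = 1/f₂ − 1/d_o2 = 1/(21.0) − 1/(17.02) = -0.01114, so d_i2 = -89.8 cm.
The final image is virtual, 89.8 cm to the left of lens 2 (overall magnification ≈ -1.4).

89.8 cm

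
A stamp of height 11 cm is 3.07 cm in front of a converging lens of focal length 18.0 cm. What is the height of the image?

1/d_i = 1/f − 1/d_o = 1/(18.00) − 1/(3.07) = -0.2702, so d_i = -3.701 cm.
m = −d_i/d_o = +1.206.
|h_i| = |m|·h_o = 1.206 × 11 = 13.3 cm. The image is virtual, upright and enlarged, on the same side as the object.

13.3 cm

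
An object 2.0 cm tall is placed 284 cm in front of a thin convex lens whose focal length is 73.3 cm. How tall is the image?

1/d_i = 1/f − 1/d_o = 1/(73.30) − 1/(284) = 0.01012, so d_i = 98.80 cm.
m = −d_i/d_o = -0.3479.
|h_i| = |m|·h_o = 0.3479 × 2.0 = 0.696 cm. The image is real, inverted and reduced, on the far side of the lens.

0.696 cm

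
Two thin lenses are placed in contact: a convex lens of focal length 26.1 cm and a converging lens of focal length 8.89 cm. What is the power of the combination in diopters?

P₁ = 1/f₁ = 1/(0.261 m) = +3.831 D; P₂ = 1/f₂ = 1/(0.0889 m) = +11.25 D.
For thin lenses in contact, P = P₁ + P₂ = (+3.831) + (+11.25) = +15.1 D.

P = +15.1 D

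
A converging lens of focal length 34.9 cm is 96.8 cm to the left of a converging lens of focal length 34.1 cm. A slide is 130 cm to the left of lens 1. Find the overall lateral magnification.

Lens 1: 1/d_i1 = 1/(34.9) − 1/(130) = 0.02096, so d_i1 = 47.71 cm; m₁ = −d_i1/d_o1 = -0.3670.
d_o2 = 96.8 − (47.71) = 49.09 cm.
Lens 2: 1/d_i2 = 1/(34.1) − 1/(49.09) = 0.008955, so d_i2 = 111.7 cm; m₂ = −d_i2/d_o2 = -2.275.
m = m₁·m₂ = (-0.3670)(-2.275) = +0.835.

m = +0.835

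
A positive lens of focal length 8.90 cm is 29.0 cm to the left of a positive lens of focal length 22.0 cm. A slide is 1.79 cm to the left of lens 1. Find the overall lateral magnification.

Lens 1: 1/d_i1 = 1/(8.90) − 1/(1.79) = -0.4463, so d_i1 = -2.241 cm; m₁ = −d_i1/d_o1 = +1.252.
d_o2 = 29.0 − (-2.241) = 31.24 cm.
Lens 2: 1/d_i2 = 1/(22.0) − 1/(31.24) = 0.01344, so d_i2 = 74.38 cm; m₂ = −d_i2/d_o2 = -2.381.
m = m₁·m₂ = (+1.252)(-2.381) = -2.98.

m = -2.98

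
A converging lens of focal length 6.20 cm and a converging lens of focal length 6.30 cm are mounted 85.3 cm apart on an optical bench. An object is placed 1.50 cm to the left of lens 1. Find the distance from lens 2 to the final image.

6.79 cm

Lens 1: 1/d_i1 = 1/f₁ − 1/d_o1 = 1/(6.20) − 1/(1.50) = -0.5054, so d_i1 = -1.979 cm.
The intermediate image is 1.979 cm to the left of lens 1 (virtual), which is 85.3 − (-1.979) = 87.28 cm to the left of lens 2, so d_o2 = +87.28 cm.
Lens 2: 1/d_i2 = 1/f₂ − 1/d_o2 = 1/(6.30) − 1/(87.28) = 0.1473, so d_i2 = 6.79 cm.
The final image is real, 6.79 cm to the right of lens 2 (overall magnification ≈ -0.10).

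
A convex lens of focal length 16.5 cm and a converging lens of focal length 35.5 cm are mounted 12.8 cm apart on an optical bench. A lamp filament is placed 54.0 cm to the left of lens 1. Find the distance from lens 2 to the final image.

8.37 cm

Lens 1: 1/d_i1 = 1/f₁ − 1/d_o1 = 1/(16.5) − 1/(54.0) = 0.04209, so d_i1 = 23.76 cm.
The intermediate image is 23.76 cm to the right of lens 1, which lies 10.96 cm to the right of lens 2 — a virtual object — so d_o2 = −10.96 cm.
Lens 2: 1/d_i2 = 1/f₂ − 1/d_o2 = 1/(35.5) − 1/(-10.96) = 0.1194, so d_i2 = 8.37 cm.
The final image is real, 8.37 cm to the right of lens 2 (overall magnification ≈ -0.34).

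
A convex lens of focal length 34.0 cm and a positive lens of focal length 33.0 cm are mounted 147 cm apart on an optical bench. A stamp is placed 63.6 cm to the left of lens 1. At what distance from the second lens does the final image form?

Lens 1: 1/d_i1 = 1/f₁ − 1/d_o1 = 1/(34.0) − 1/(63.6) = 0.01369, so d_i1 = 73.05 cm.
The intermediate image is 73.05 cm to the right of lens 1, which is 147 − (73.05) = 73.95 cm to the left of lens 2, so d_o2 = +73.95 cm.
Lens 2: 1/d_i2 = 1/f₂ − 1/d_o2 = 1/(33.0) − 1/(73.95) = 0.01678, so d_i2 = 59.6 cm.
The final image is real, 59.6 cm to the right of lens 2 (overall magnification ≈ 0.93).

59.6 cm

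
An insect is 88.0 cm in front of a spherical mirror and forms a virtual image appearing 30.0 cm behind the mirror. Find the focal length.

f = -45.5 cm (convex)

Virtual image ⇒ d_i = −30.0 cm.
1/f = 1/d_o + 1/d_i = 1/(88.0) + 1/(-30.0) = -0.02197, so f = -45.5 cm.
Since f is negative, the spherical mirror is convex.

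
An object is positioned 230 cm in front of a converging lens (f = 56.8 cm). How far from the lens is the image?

Thin-lens equation: 1/v = 1/f − 1/u = 1/(56.80) − 1/(230) = 0.01761 − 0.004348 = 0.01326, so v = 75.4 cm.
The image is real, inverted and reduced, on the far side of the lens.

75.4 cm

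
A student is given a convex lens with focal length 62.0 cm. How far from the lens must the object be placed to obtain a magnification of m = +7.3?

53.5 cm

m = −d_i/d_o ⇒ d_i = −m·d_o.
1/f = 1/d_o + 1/d_i = 1/d_o − 1/(m·d_o) = (1 − 1/m)/d_o, so d_o = f(1 − 1/m) = (62.00)(1 − 1/(+7.3)) = 53.5 cm.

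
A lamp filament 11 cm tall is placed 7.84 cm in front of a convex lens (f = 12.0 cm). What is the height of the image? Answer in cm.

31.7 cm

1/d_i = 1/f − 1/d_o = 1/(12.00) − 1/(7.84) = -0.04422, so d_i = -22.62 cm.
m = −d_i/d_o = +2.885.
|h_i| = |m|·h_o = 2.885 × 11 = 31.7 cm. The image is virtual, upright and enlarged, on the same side as the object.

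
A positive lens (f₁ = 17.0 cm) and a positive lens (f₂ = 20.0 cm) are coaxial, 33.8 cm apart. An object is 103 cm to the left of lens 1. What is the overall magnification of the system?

m = -0.603

Lens 1: 1/d_i1 = 1/(17.0) − 1/(103) = 0.04911, so d_i1 = 20.36 cm; m₁ = −d_i1/d_o1 = -0.1977.
d_o2 = 33.8 − (20.36) = 13.44 cm.
Lens 2: 1/d_i2 = 1/(20.0) − 1/(13.44) = -0.02440, so d_i2 = -40.98 cm; m₂ = −d_i2/d_o2 = +3.049.
m = m₁·m₂ = (-0.1977)(+3.049) = -0.603.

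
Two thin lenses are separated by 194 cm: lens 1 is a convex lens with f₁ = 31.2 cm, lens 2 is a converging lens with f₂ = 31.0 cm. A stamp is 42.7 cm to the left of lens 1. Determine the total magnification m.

Lens 1: 1/d_i1 = 1/(31.2) − 1/(42.7) = 0.008632, so d_i1 = 115.8 cm; m₁ = −d_i1/d_o1 = -2.712.
d_o2 = 194 − (115.8) = 78.20 cm.
Lens 2: 1/d_i2 = 1/(31.0) − 1/(78.20) = 0.01947, so d_i2 = 51.36 cm; m₂ = −d_i2/d_o2 = -0.6568.
m = m₁·m₂ = (-2.712)(-0.6568) = +1.78.

m = +1.78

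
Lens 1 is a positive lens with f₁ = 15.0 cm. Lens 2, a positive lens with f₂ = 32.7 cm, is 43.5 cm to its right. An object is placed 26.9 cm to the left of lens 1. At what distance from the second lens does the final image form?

13.6 cm

Lens 1: 1/d_i1 = 1/f₁ − 1/d_o1 = 1/(15.0) − 1/(26.9) = 0.02949, so d_i1 = 33.91 cm.
The intermediate image is 33.91 cm to the right of lens 1, which is 43.5 − (33.91) = 9.590 cm to the left of lens 2, so d_o2 = +9.590 cm.
Lens 2: 1/d_i2 = 1/f₂ − 1/d_o2 = 1/(32.7) − 1/(9.590) = -0.07369, so d_i2 = -13.6 cm.
The final image is virtual, 13.6 cm to the left of lens 2 (overall magnification ≈ -1.8).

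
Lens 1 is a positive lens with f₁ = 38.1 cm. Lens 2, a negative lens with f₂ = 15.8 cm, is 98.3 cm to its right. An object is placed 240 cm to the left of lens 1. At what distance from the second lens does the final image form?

12.2 cm

Lens 1: 1/d_i1 = 1/f₁ − 1/d_o1 = 1/(38.1) − 1/(240) = 0.02208, so d_i1 = 45.29 cm.
The intermediate image is 45.29 cm to the right of lens 1, which is 98.3 − (45.29) = 53.01 cm to the left of lens 2, so d_o2 = +53.01 cm.
Lens 2 is diverging, so f₂ = −15.8 cm.
Lens 2: 1/d_i2 = 1/f₂ − 1/d_o2 = 1/(-15.8) − 1/(53.01) = -0.08216, so d_i2 = -12.2 cm.
The final image is virtual, 12.2 cm to the left of lens 2 (overall magnification ≈ -0.043).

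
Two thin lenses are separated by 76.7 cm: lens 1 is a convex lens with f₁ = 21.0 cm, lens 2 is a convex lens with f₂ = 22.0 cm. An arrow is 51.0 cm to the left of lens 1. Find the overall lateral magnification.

m = +0.811

Lens 1: 1/d_i1 = 1/(21.0) − 1/(51.0) = 0.02801, so d_i1 = 35.70 cm; m₁ = −d_i1/d_o1 = -0.7000.
d_o2 = 76.7 − (35.70) = 41.00 cm.
Lens 2: 1/d_i2 = 1/(22.0) − 1/(41.00) = 0.02106, so d_i2 = 47.47 cm; m₂ = −d_i2/d_o2 = -1.158.
m = m₁·m₂ = (-0.7000)(-1.158) = +0.811.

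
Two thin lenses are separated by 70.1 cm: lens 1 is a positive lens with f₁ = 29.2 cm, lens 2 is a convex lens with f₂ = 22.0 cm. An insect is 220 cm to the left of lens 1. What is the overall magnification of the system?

Lens 1: 1/d_i1 = 1/(29.2) − 1/(220) = 0.02970, so d_i1 = 33.67 cm; m₁ = −d_i1/d_o1 = -0.1530.
d_o2 = 70.1 − (33.67) = 36.43 cm.
Lens 2: 1/d_i2 = 1/(22.0) − 1/(36.43) = 0.01800, so d_i2 = 55.54 cm; m₂ = −d_i2/d_o2 = -1.525.
m = m₁·m₂ = (-0.1530)(-1.525) = +0.233.

m = +0.233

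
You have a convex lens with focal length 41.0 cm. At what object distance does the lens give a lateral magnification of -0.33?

165 cm

m = −d_i/d_o ⇒ d_i = −m·d_o.
1/f = 1/d_o + 1/d_i = 1/d_o − 1/(m·d_o) = (1 − 1/m)/d_o, so d_o = f(1 − 1/m) = (41.00)(1 − 1/(-0.33)) = 165 cm.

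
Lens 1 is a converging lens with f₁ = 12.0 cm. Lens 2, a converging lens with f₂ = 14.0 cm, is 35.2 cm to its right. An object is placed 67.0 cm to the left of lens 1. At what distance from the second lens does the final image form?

Lens 1: 1/d_i1 = 1/f₁ − 1/d_o1 = 1/(12.0) − 1/(67.0) = 0.06841, so d_i1 = 14.62 cm.
The intermediate image is 14.62 cm to the right of lens 1, which is 35.2 − (14.62) = 20.58 cm to the left of lens 2, so d_o2 = +20.58 cm.
Lens 2: 1/d_i2 = 1/f₂ − 1/d_o2 = 1/(14.0) − 1/(20.58) = 0.02284, so d_i2 = 43.8 cm.
The final image is real, 43.8 cm to the right of lens 2 (overall magnification ≈ 0.46).

43.8 cm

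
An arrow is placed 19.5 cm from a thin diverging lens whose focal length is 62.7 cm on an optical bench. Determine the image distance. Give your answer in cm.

For a diverging lens, f = -62.7 cm.
Lens equation: 1/s_i = 1/f − 1/s_o = 1/(-62.70) − 1/(19.5) = -0.01595 − 0.05128 = -0.06723, so s_i = -14.9 cm.
The image is virtual, upright and reduced, on the same side as the object.

14.9 cm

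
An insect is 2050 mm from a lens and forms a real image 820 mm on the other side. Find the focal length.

f = 586 mm (converging)

Real image ⇒ d_i = +820 mm.
1/f = 1/d_o + 1/d_i = 1/(2050) + 1/(820) = 0.001707, so f = 586 mm.
Since f is positive, the lens is converging.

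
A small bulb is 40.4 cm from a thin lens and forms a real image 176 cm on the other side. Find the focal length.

f = 32.9 cm (converging)

Real image ⇒ d_i = +176 cm.
1/f = 1/d_o + 1/d_i = 1/(40.4) + 1/(176) = 0.03043, so f = 32.9 cm.
Since f is positive, the thin lens is converging.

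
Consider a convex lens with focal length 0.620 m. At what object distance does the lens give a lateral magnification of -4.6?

0.755 m

m = −d_i/d_o ⇒ d_i = −m·d_o.
1/f = 1/d_o + 1/d_i = 1/d_o − 1/(m·d_o) = (1 − 1/m)/d_o, so d_o = f(1 − 1/m) = (0.6200)(1 − 1/(-4.6)) = 0.755 m.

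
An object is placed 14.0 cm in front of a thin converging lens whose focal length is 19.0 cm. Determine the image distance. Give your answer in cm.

Lens equation: 1/d_i = 1/f − 1/d_o = 1/(19.00) − 1/(14.0) = 0.05263 − 0.07143 = -0.01880, so d_i = -53.2 cm.
The image is virtual, upright and enlarged, on the same side as the object.

53.2 cm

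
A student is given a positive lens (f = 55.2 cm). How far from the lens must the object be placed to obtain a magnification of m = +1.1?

5.02 cm

m = −d_i/d_o ⇒ d_i = −m·d_o.
1/f = 1/d_o + 1/d_i = 1/d_o − 1/(m·d_o) = (1 − 1/m)/d_o, so d_o = f(1 − 1/m) = (55.20)(1 − 1/(+1.1)) = 5.02 cm.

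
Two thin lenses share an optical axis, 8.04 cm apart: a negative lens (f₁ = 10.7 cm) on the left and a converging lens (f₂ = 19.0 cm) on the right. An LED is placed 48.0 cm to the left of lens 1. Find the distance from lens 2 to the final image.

144 cm

Lens 1 is diverging, so f₁ = −10.7 cm.
Lens 1: 1/d_i1 = 1/f₁ − 1/d_o1 = 1/(-10.7) − 1/(48.0) = -0.1143, so d_i1 = -8.750 cm.
The intermediate image is 8.750 cm to the left of lens 1 (virtual), which is 8.04 − (-8.750) = 16.79 cm to the left of lens 2, so d_o2 = +16.79 cm.
Lens 2: 1/d_i2 = 1/f₂ − 1/d_o2 = 1/(19.0) − 1/(16.79) = -0.006928, so d_i2 = -144 cm.
The final image is virtual, 144 cm to the left of lens 2 (overall magnification ≈ 1.6).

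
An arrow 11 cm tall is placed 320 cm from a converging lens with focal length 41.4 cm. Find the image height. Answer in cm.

1/d_i = 1/f − 1/d_o = 1/(41.40) − 1/(320) = 0.02103, so d_i = 47.55 cm.
m = −d_i/d_o = -0.1486.
|h_i| = |m|·h_o = 0.1486 × 11 = 1.63 cm. The image is real, inverted and reduced, on the far side of the lens.

1.63 cm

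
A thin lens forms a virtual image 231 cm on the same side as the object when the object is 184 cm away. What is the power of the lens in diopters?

P = +0.111 D

Virtual image ⇒ d_i = −231 cm.
1/f = 1/d_o + 1/d_i = 1/(184) + 1/(-231) = 0.001106 cm⁻¹.
f = 904.3 cm = 9.043 m, so P = 1/f = +0.111 D.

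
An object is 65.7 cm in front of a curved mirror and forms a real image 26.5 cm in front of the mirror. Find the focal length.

Real image ⇒ d_i = +26.5 cm.
1/f = 1/d_o + 1/d_i = 1/(65.7) + 1/(26.5) = 0.05296, so f = 18.9 cm.
Since f is positive, the curved mirror is concave.

f = 18.9 cm (concave)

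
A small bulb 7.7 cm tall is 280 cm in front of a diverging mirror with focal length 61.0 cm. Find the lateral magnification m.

For a diverging mirror, f = -61.0 cm.
1/d_i = 1/f − 1/d_o = 1/(-61.00) − 1/(280) = -0.01996, so d_i = -50.09 cm.
m = −d_i/d_o = −(-50.09)/(280) = +0.179.
The image is virtual, upright and reduced, behind the mirror.

m = +0.179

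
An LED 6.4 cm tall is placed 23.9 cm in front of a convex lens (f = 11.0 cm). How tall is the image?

1/d_i = 1/f − 1/d_o = 1/(11.00) − 1/(23.9) = 0.04907, so d_i = 20.38 cm.
m = −d_i/d_o = -0.8527.
|h_i| = |m|·h_o = 0.8527 × 6.4 = 5.46 cm. The image is real, inverted and reduced, on the far side of the lens.

5.46 cm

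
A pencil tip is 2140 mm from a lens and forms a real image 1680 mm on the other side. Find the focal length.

Real image ⇒ d_i = +1680 mm.
1/f = 1/d_o + 1/d_i = 1/(2140) + 1/(1680) = 0.001063, so f = 941 mm.
Since f is positive, the lens is converging.

f = 941 mm (converging)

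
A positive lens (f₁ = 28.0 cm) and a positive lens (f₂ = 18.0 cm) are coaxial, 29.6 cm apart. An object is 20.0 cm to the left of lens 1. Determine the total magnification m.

m = -0.772

Lens 1: 1/d_i1 = 1/(28.0) − 1/(20.0) = -0.01429, so d_i1 = -70.00 cm; m₁ = −d_i1/d_o1 = +3.500.
d_o2 = 29.6 − (-70.00) = 99.60 cm.
Lens 2: 1/d_i2 = 1/(18.0) − 1/(99.60) = 0.04552, so d_i2 = 21.97 cm; m₂ = −d_i2/d_o2 = -0.2206.
m = m₁·m₂ = (+3.500)(-0.2206) = -0.772.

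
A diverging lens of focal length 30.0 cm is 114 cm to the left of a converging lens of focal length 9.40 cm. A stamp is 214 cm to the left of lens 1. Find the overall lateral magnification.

m = -0.00883

f₁ = −30.0 cm (diverging).
Lens 1: 1/d_i1 = 1/(-30.0) − 1/(214) = -0.03801, so d_i1 = -26.31 cm; m₁ = −d_i1/d_o1 = +0.1229.
d_o2 = 114 − (-26.31) = 140.3 cm.
Lens 2: 1/d_i2 = 1/(9.40) − 1/(140.3) = 0.09926, so d_i2 = 10.08 cm; m₂ = −d_i2/d_o2 = -0.07181.
m = m₁·m₂ = (+0.1229)(-0.07181) = -0.00883.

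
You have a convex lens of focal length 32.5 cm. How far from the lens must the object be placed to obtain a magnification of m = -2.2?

47.3 cm

m = −d_i/d_o ⇒ d_i = −m·d_o.
1/f = 1/d_o + 1/d_i = 1/d_o − 1/(m·d_o) = (1 − 1/m)/d_o, so d_o = f(1 − 1/m) = (32.50)(1 − 1/(-2.2)) = 47.3 cm.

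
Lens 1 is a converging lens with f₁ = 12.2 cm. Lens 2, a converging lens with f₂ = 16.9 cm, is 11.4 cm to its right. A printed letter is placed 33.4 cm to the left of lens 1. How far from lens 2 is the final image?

5.35 cm

Lens 1: 1/d_i1 = 1/f₁ − 1/d_o1 = 1/(12.2) − 1/(33.4) = 0.05203, so d_i1 = 19.22 cm.
The intermediate image is 19.22 cm to the right of lens 1, which lies 7.820 cm to the right of lens 2 — a virtual object — so d_o2 = −7.820 cm.
Lens 2: 1/d_i2 = 1/f₂ − 1/d_o2 = 1/(16.9) − 1/(-7.820) = 0.1870, so d_i2 = 5.35 cm.
The final image is real, 5.35 cm to the right of lens 2 (overall magnification ≈ -0.39).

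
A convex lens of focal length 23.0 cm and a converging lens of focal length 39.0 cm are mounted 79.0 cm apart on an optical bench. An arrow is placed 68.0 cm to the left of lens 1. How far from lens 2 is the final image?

329 cm

Lens 1: 1/d_i1 = 1/f₁ − 1/d_o1 = 1/(23.0) − 1/(68.0) = 0.02877, so d_i1 = 34.76 cm.
The intermediate image is 34.76 cm to the right of lens 1, which is 79.0 − (34.76) = 44.24 cm to the left of lens 2, so d_o2 = +44.24 cm.
Lens 2: 1/d_i2 = 1/f₂ − 1/d_o2 = 1/(39.0) − 1/(44.24) = 0.003037, so d_i2 = 329 cm.
The final image is real, 329 cm to the right of lens 2 (overall magnification ≈ 3.8).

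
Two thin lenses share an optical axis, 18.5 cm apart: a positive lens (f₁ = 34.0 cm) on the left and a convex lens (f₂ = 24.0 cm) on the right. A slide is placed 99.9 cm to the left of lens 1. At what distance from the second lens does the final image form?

Lens 1: 1/d_i1 = 1/f₁ − 1/d_o1 = 1/(34.0) − 1/(99.9) = 0.01940, so d_i1 = 51.54 cm.
The intermediate image is 51.54 cm to the right of lens 1, which lies 33.04 cm to the right of lens 2 — a virtual object — so d_o2 = −33.04 cm.
Lens 2: 1/d_i2 = 1/f₂ − 1/d_o2 = 1/(24.0) − 1/(-33.04) = 0.07193, so d_i2 = 13.9 cm.
The final image is real, 13.9 cm to the right of lens 2 (overall magnification ≈ -0.22).

13.9 cm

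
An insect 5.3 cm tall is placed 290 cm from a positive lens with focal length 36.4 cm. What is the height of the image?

0.761 cm

1/d_i = 1/f − 1/d_o = 1/(36.40) − 1/(290) = 0.02402, so d_i = 41.62 cm.
m = −d_i/d_o = -0.1435.
|h_i| = |m|·h_o = 0.1435 × 5.3 = 0.761 cm. The image is real, inverted and reduced, on the far side of the lens.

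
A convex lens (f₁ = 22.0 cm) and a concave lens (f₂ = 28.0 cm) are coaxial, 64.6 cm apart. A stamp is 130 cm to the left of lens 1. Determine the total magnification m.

Lens 1: 1/d_i1 = 1/(22.0) − 1/(130) = 0.03776, so d_i1 = 26.48 cm; m₁ = −d_i1/d_o1 = -0.2037.
d_o2 = 64.6 − (26.48) = 38.12 cm.
f₂ = −28.0 cm (diverging).
Lens 2: 1/d_i2 = 1/(-28.0) − 1/(38.12) = -0.06195, so d_i2 = -16.14 cm; m₂ = −d_i2/d_o2 = +0.4235.
m = m₁·m₂ = (-0.2037)(+0.4235) = -0.0863.

m = -0.0863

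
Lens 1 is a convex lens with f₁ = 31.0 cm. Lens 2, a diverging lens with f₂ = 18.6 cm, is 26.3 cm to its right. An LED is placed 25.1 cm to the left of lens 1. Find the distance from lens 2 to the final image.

Lens 1: 1/d_i1 = 1/f₁ − 1/d_o1 = 1/(31.0) − 1/(25.1) = -0.007583, so d_i1 = -131.9 cm.
The intermediate image is 131.9 cm to the left of lens 1 (virtual), which is 26.3 − (-131.9) = 158.2 cm to the left of lens 2, so d_o2 = +158.2 cm.
Lens 2 is diverging, so f₂ = −18.6 cm.
Lens 2: 1/d_i2 = 1/f₂ − 1/d_o2 = 1/(-18.6) − 1/(158.2) = -0.06008, so d_i2 = -16.6 cm.
The final image is virtual, 16.6 cm to the left of lens 2 (overall magnification ≈ 0.55).

16.6 cm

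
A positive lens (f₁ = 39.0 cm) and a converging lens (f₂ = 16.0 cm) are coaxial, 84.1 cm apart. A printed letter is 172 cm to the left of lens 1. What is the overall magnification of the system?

m = +0.266

Lens 1: 1/d_i1 = 1/(39.0) − 1/(172) = 0.01983, so d_i1 = 50.44 cm; m₁ = −d_i1/d_o1 = -0.2933.
d_o2 = 84.1 − (50.44) = 33.66 cm.
Lens 2: 1/d_i2 = 1/(16.0) − 1/(33.66) = 0.03279, so d_i2 = 30.50 cm; m₂ = −d_i2/d_o2 = -0.9060.
m = m₁·m₂ = (-0.2933)(-0.9060) = +0.266.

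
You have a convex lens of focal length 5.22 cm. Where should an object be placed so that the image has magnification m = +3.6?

m = −d_i/d_o ⇒ d_i = −m·d_o.
1/f = 1/d_o + 1/d_i = 1/d_o − 1/(m·d_o) = (1 − 1/m)/d_o, so d_o = f(1 − 1/m) = (5.220)(1 − 1/(+3.6)) = 3.77 cm.

3.77 cm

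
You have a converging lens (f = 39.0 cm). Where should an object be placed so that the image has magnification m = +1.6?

14.6 cm

m = −d_i/d_o ⇒ d_i = −m·d_o.
1/f = 1/d_o + 1/d_i = 1/d_o − 1/(m·d_o) = (1 − 1/m)/d_o, so d_o = f(1 − 1/m) = (39.00)(1 − 1/(+1.6)) = 14.6 cm.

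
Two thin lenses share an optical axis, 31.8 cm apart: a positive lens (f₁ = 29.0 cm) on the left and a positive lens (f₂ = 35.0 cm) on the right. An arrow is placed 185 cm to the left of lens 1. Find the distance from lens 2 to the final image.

Lens 1: 1/d_i1 = 1/f₁ − 1/d_o1 = 1/(29.0) − 1/(185) = 0.02908, so d_i1 = 34.39 cm.
The intermediate image is 34.39 cm to the right of lens 1, which lies 2.590 cm to the right of lens 2 — a virtual object — so d_o2 = −2.590 cm.
Lens 2: 1/d_i2 = 1/f₂ − 1/d_o2 = 1/(35.0) − 1/(-2.590) = 0.4147, so d_i2 = 2.41 cm.
The final image is real, 2.41 cm to the right of lens 2 (overall magnification ≈ -0.17).

2.41 cm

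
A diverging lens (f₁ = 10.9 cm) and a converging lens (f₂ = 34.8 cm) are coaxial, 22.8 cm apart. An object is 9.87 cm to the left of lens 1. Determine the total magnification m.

m = +2.68

f₁ = −10.9 cm (diverging).
Lens 1: 1/d_i1 = 1/(-10.9) − 1/(9.87) = -0.1931, so d_i1 = -5.180 cm; m₁ = −d_i1/d_o1 = +0.5248.
d_o2 = 22.8 − (-5.180) = 27.98 cm.
Lens 2: 1/d_i2 = 1/(34.8) − 1/(27.98) = -0.007004, so d_i2 = -142.8 cm; m₂ = −d_i2/d_o2 = +5.103.
m = m₁·m₂ = (+0.5248)(+5.103) = +2.68.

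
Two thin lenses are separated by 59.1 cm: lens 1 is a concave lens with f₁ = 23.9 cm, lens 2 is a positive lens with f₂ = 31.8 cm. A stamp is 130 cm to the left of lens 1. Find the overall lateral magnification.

f₁ = −23.9 cm (diverging).
Lens 1: 1/d_i1 = 1/(-23.9) − 1/(130) = -0.04953, so d_i1 = -20.19 cm; m₁ = −d_i1/d_o1 = +0.1553.
d_o2 = 59.1 − (-20.19) = 79.29 cm.
Lens 2: 1/d_i2 = 1/(31.8) − 1/(79.29) = 0.01883, so d_i2 = 53.09 cm; m₂ = −d_i2/d_o2 = -0.6696.
m = m₁·m₂ = (+0.1553)(-0.6696) = -0.104.

m = -0.104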